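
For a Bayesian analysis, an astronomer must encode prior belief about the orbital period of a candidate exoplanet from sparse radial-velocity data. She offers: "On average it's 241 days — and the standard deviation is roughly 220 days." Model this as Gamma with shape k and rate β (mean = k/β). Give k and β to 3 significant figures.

For Gamma(k, rate β): mean = k/β, variance = k/β², so CV = 1/√k.
CV = SD/mean = 220/241 = 0.9129, hence k = 1/CV² = 1.2.
Then β = k/mean = 1.2/241 = 0.00498.

k ≈ 1.2, β ≈ 0.00498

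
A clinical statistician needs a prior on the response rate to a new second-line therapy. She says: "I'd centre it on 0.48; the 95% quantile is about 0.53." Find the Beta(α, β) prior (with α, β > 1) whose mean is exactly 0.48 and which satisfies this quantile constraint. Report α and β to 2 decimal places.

With mean 0.48 fixed, write α = 0.48s, β = 0.52s where s = α+β.
Need P(θ < 0.53) = 0.95 under Beta(0.48s, 0.52s). Normal approximation: (q−m)/√(m(1−m)/s) ≈ z_{0.95} = 1.64, so s ≈ 0.48·0.52·(1.64)²/(0.53−0.48)² = 270.1.
At s = 270.1: P(θ<0.53) ≈ 0.950. Adjusting to match 0.95 gives s ≈ 270.18.
So α = 0.48·270.18 ≈ 129.69, β = 0.52·270.18 ≈ 140.49.

α ≈ 129.69, β ≈ 140.49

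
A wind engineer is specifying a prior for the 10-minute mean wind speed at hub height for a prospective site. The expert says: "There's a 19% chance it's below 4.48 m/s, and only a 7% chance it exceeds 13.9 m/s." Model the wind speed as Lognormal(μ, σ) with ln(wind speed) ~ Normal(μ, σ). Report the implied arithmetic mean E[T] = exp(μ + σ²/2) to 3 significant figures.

If T ~ Lognormal(μ,σ) then ln T ~ Normal(μ,σ), so the p-quantile of ln T is μ + z_p·σ.
ln(4.48) = 1.5 and ln(13.9) = 2.632; z_{0.19} = -0.8779, z_{0.93} = 1.476.
σ = (2.632 − 1.5)/(1.476 − (-0.8779)) = 0.481.
μ = 1.5 − (-0.8779)·0.481 = 1.922.
E[T] = exp(μ + σ²/2) = exp(1.922 + 0.1157) = 7.67 m/s.

E[T] ≈ 7.67 m/s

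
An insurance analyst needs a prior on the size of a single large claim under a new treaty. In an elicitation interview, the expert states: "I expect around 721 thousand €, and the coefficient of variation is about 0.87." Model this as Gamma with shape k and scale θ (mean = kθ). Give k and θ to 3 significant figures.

k ≈ 1.32, θ ≈ 546

For Gamma(k, scale θ): mean = kθ, variance = kθ², so CV = 1/√k.
CV = 0.87, hence k = 1/CV² = 1.32.
Then θ = mean/k = 721/1.32 = 546.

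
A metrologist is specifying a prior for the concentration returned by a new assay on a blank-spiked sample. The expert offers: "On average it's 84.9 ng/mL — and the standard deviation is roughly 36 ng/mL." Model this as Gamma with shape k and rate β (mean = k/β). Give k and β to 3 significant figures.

k ≈ 5.56, β ≈ 0.0655

For Gamma(k, rate β): mean = k/β, variance = k/β², so CV = 1/√k.
CV = SD/mean = 36/84.9 = 0.424, hence k = 1/CV² = 5.56.
Then β = k/mean = 5.56/84.9 = 0.0655.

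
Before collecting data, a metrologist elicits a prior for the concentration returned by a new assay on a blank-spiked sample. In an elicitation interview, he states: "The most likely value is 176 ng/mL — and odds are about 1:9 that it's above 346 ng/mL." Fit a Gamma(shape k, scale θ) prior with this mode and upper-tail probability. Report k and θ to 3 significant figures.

k ≈ 5.19, θ ≈ 42

Gamma(k,θ) with k>1 has mode (k−1)θ, so θ = 176/(k−1).
Need P(X < 346) = 0.9 with θ tied to k this way. Start at k = 2, θ = 176: P(X<346) ≈ 0.585.
Too low — raise k to concentrate. Iterating converges to k ≈ 5.19.
Then θ = 176/(5.19−1) ≈ 42.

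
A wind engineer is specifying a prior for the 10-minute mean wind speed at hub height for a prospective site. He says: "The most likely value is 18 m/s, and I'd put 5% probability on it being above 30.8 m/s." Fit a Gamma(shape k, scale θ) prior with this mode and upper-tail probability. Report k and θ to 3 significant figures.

k ≈ 10.7, θ ≈ 1.86

Gamma(k,θ) with k>1 has mode (k−1)θ, so θ = 18/(k−1).
Need P(X < 30.8) = 0.95 with θ tied to k this way. Start at k = 2, θ = 18: P(X<30.8) ≈ 0.510.
Too low — raise k to concentrate. Iterating converges to k ≈ 10.7.
Then θ = 18/(10.7−1) ≈ 1.86.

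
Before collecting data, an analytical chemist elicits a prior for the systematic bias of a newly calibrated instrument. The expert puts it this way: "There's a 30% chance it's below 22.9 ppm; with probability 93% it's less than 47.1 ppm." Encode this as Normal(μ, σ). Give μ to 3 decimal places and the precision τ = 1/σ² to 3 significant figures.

The p-quantile of Normal(μ,σ) is μ + z_p·σ, with z_{0.3} = -0.5244 and z_{0.93} = 1.476.
Eliminate σ: μ = (z₂·x₁ − z₁·x₂)/(z₂ − z₁) = (1.476·22.9 − (-0.5244)·47.1)/2 = 29.245.
Then σ = (x₂ − x₁)/(z₂ − z₁) = (47.1 − 22.9)/2 = 12.099.
Precision τ = 1/σ² = 1/12.1² = 0.00683.

μ = 29.245, τ = 0.00683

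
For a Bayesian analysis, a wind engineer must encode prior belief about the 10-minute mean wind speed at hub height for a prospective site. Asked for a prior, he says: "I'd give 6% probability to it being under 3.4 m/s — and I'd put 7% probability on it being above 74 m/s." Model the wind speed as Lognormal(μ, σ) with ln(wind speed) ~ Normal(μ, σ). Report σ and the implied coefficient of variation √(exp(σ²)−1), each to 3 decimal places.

If T ~ Lognormal(μ,σ) then ln T ~ Normal(μ,σ), so the p-quantile of ln T is μ + z_p·σ.
ln(3.4) = 1.224 and ln(74) = 4.304; z_{0.06} = -1.555, z_{0.93} = 1.476.
σ = (4.304 − 1.224)/(1.476 − (-1.555)) = 1.016.
μ = 1.224 − (-1.555)·1.016 = 2.804.
CV = √(exp(σ²)−1) = √(exp(1.0331)−1) = 1.345.

σ ≈ 1.016, CV ≈ 1.345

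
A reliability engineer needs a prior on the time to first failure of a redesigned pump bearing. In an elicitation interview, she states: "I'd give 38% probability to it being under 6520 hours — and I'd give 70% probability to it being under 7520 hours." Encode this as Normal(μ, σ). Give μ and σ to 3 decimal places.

The p-quantile of Normal(μ,σ) is μ + z_p·σ, with z_{0.38} = -0.3055 and z_{0.7} = 0.5244.
Eliminate σ: μ = (z₂·x₁ − z₁·x₂)/(z₂ − z₁) = (0.5244·6520 − (-0.3055)·7520)/0.8299 = 6888.102.
Then σ = (x₂ − x₁)/(z₂ − z₁) = (7520 − 6520)/0.8299 = 1204.992.

μ = 6888.102, σ = 1204.992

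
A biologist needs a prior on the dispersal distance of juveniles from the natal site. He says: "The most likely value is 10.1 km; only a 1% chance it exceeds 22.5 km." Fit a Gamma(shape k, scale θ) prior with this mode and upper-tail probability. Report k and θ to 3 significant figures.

Gamma(k,θ) with k>1 has mode (k−1)θ, so θ = 10.1/(k−1).
Need P(X < 22.5) = 0.99 with θ tied to k this way. Start at k = 2, θ = 10.1: P(X<22.5) ≈ 0.652.
Too low — raise k to concentrate. Iterating converges to k ≈ 8.5.
Then θ = 10.1/(8.5−1) ≈ 1.35.

k ≈ 8.5, θ ≈ 1.35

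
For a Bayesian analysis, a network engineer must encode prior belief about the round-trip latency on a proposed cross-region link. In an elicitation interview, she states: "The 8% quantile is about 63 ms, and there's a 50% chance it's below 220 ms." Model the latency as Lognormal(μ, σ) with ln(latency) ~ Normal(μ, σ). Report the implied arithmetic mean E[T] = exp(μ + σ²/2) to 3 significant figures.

If T ~ Lognormal(μ,σ) then ln T ~ Normal(μ,σ), so the p-quantile of ln T is μ + z_p·σ.
ln(63) = 4.143 and ln(220) = 5.394; z_{0.08} = -1.405, z_{0.5} = 0.
σ = (5.394 − 4.143)/(0 − (-1.405)) = 0.890.
μ = 4.143 − (-1.405)·0.890 = 5.394.
E[T] = exp(μ + σ²/2) = exp(5.394 + 0.3960) = 327 ms.

E[T] ≈ 327 ms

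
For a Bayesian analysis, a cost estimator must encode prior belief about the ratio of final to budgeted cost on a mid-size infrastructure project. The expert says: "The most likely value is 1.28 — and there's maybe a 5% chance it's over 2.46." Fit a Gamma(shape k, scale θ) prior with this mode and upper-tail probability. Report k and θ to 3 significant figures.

k ≈ 7.51, θ ≈ 0.197

Gamma(k,θ) with k>1 has mode (k−1)θ, so θ = 1.28/(k−1).
Need P(X < 2.46) = 0.95 with θ tied to k this way. Start at k = 2, θ = 1.28: P(X<2.46) ≈ 0.572.
Too low — raise k to concentrate. Iterating converges to k ≈ 7.51.
Then θ = 1.28/(7.51−1) ≈ 0.197.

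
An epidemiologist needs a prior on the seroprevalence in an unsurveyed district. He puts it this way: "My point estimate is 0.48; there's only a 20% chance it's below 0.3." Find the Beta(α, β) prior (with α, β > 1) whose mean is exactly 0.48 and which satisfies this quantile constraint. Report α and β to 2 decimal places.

α ≈ 2.68, β ≈ 2.91

With mean 0.48 fixed, write α = 0.48s, β = 0.52s where s = α+β.
Need P(θ < 0.3) = 0.2 under Beta(0.48s, 0.52s). Normal approximation: (q−m)/√(m(1−m)/s) ≈ z_{0.2} = -0.842, so s ≈ 0.48·0.52·(-0.842)²/(0.3−0.48)² = 5.5.
At s = 5.5: P(θ<0.3) ≈ 0.203. Adjusting to match 0.2 gives s ≈ 5.59.
So α = 0.48·5.59 ≈ 2.68, β = 0.52·5.59 ≈ 2.91.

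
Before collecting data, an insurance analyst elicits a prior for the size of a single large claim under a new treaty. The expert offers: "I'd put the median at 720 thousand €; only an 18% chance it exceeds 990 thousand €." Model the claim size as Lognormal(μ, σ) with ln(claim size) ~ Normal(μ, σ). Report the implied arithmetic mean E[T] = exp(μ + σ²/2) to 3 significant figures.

E[T] ≈ 765 thousand €

If T ~ Lognormal(μ,σ) then ln T ~ Normal(μ,σ), so the p-quantile of ln T is μ + z_p·σ.
ln(720) = 6.579 and ln(990) = 6.898; z_{0.5} = 0, z_{0.82} = 0.9154.
σ = (6.898 − 6.579)/(0.9154 − (0)) = 0.348.
μ = 6.579 − (0)·0.348 = 6.579.
E[T] = exp(μ + σ²/2) = exp(6.579 + 0.0605) = 765 thousand €.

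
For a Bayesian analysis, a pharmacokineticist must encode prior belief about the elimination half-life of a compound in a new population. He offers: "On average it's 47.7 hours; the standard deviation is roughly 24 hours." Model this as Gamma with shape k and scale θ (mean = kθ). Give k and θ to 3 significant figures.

k ≈ 3.95, θ ≈ 12.1

For Gamma(k, scale θ): mean = kθ, variance = kθ², so CV = 1/√k.
CV = SD/mean = 24/47.7 = 0.5031, hence k = 1/CV² = 3.95.
Then θ = mean/k = 47.7/3.95 = 12.1.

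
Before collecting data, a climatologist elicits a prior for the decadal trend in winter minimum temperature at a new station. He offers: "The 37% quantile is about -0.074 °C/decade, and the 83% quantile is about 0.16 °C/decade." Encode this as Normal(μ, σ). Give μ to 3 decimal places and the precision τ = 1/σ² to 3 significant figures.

μ = -0.014, τ = 30.2

For Normal(μ,σ), the p-quantile is μ + z_p·σ. Here z_{0.37} = -0.3319, z_{0.83} = 0.9542.
So -0.074 = μ − 0.3319σ and 0.16 = μ + 0.9542σ.
Subtracting: σ = (0.16 − -0.074)/(0.9542 − (-0.3319)) = 0.182.
Then μ = -0.074 − (-0.3319)·0.182 = -0.014.
Precision τ = 1/σ² = 1/0.182² = 30.2.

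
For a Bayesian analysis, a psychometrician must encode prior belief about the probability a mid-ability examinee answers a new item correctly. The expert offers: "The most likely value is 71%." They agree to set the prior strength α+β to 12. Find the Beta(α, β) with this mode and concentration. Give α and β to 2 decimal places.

α = 8.10, β = 3.90

For α,β > 1 the Beta mode is (α−1)/(α+β−2). With α+β = 12, the mode is (α−1)/10.
Set (α−1)/10 = 0.71 → α = 1 + 0.71·10 = 8.10.
β = 12 − α = 3.90.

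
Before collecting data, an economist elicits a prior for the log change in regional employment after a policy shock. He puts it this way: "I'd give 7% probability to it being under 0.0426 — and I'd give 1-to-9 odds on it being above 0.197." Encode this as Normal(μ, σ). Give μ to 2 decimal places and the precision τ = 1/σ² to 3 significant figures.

μ = 0.13, τ = 319

For Normal(μ,σ), the p-quantile is μ + z_p·σ. Here z_{0.07} = -1.476, z_{0.9} = 1.282.
So 0.0426 = μ − 1.476σ and 0.197 = μ + 1.282σ.
Subtracting: σ = (0.197 − 0.0426)/(1.282 − (-1.476)) = 0.06.
Then μ = 0.0426 − (-1.476)·0.06 = 0.13.
Precision τ = 1/σ² = 1/0.056² = 319.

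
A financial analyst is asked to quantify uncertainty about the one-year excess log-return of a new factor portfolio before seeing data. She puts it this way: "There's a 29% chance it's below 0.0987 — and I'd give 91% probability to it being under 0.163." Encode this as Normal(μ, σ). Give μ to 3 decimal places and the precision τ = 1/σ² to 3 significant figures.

μ = 0.117, τ = 868

For Normal(μ,σ), the p-quantile is μ + z_p·σ. Here z_{0.29} = -0.5534, z_{0.91} = 1.341.
So 0.0987 = μ − 0.5534σ and 0.163 = μ + 1.341σ.
Subtracting: σ = (0.163 − 0.0987)/(1.341 − (-0.5534)) = 0.034.
Then μ = 0.0987 − (-0.5534)·0.034 = 0.117.
Precision τ = 1/σ² = 1/0.03395² = 868.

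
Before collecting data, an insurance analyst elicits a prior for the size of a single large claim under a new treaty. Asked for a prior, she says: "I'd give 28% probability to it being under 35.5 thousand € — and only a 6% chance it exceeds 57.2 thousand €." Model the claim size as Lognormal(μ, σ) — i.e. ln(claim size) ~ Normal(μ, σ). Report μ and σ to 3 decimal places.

μ ≈ 3.700, σ ≈ 0.223

If T ~ Lognormal(μ,σ) then ln T ~ Normal(μ,σ), so the p-quantile of ln T is μ + z_p·σ.
ln(35.5) = 3.57 and ln(57.2) = 4.047; z_{0.28} = -0.5828, z_{0.94} = 1.555.
σ = (4.047 − 3.57)/(1.555 − (-0.5828)) = 0.223.
μ = 3.57 − (-0.5828)·0.223 = 3.700.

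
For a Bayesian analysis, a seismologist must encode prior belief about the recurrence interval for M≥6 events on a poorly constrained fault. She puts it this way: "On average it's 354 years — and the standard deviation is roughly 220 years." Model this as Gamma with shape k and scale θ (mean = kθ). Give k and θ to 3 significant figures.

For Gamma(k, scale θ): mean = kθ, variance = kθ², so CV = 1/√k.
CV = SD/mean = 220/354 = 0.6215, hence k = 1/CV² = 2.59.
Then θ = mean/k = 354/2.59 = 137.

k ≈ 2.59, θ ≈ 137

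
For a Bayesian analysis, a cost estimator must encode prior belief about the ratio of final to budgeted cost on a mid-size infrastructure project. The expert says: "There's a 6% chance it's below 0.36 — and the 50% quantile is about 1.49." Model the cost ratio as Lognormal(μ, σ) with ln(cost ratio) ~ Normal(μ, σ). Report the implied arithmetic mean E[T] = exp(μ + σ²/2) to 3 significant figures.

E[T] ≈ 2.26

If T ~ Lognormal(μ,σ) then ln T ~ Normal(μ,σ), so the p-quantile of ln T is μ + z_p·σ.
ln(0.36) = -1.022 and ln(1.49) = 0.3988; z_{0.06} = -1.555, z_{0.5} = 0.
σ = (0.3988 − -1.022)/(0 − (-1.555)) = 0.914.
μ = -1.022 − (-1.555)·0.914 = 0.399.
E[T] = exp(μ + σ²/2) = exp(0.399 + 0.4173) = 2.26.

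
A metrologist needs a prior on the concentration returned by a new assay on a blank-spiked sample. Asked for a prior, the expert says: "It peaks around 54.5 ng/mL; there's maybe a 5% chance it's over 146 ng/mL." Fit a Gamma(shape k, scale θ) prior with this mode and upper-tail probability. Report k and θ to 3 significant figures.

Gamma(k,θ) with k>1 has mode (k−1)θ, so θ = 54.5/(k−1).
Need P(X < 146) = 0.95 with θ tied to k this way. Start at k = 2, θ = 54.5: P(X<146) ≈ 0.747.
Too low — raise k to concentrate. Iterating converges to k ≈ 3.77.
Then θ = 54.5/(3.77−1) ≈ 19.7.

k ≈ 3.77, θ ≈ 19.7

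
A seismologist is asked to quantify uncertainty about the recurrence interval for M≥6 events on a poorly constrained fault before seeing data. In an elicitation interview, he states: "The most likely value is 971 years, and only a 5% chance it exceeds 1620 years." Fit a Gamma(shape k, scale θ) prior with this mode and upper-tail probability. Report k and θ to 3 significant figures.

Gamma(k,θ) with k>1 has mode (k−1)θ, so θ = 971/(k−1).
Need P(X < 1620) = 0.95 with θ tied to k this way. Start at k = 2, θ = 971: P(X<1620) ≈ 0.497.
Too low — raise k to concentrate. Iterating converges to k ≈ 11.7.
Then θ = 971/(11.7−1) ≈ 91.1.

k ≈ 11.7, θ ≈ 91.1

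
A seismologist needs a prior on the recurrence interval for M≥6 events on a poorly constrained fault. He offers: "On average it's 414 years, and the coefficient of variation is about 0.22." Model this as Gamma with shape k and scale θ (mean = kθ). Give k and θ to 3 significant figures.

k ≈ 20.7, θ ≈ 20

For Gamma(k, scale θ): mean = kθ, variance = kθ², so CV = 1/√k.
CV = 0.22, hence k = 1/CV² = 20.7.
Then θ = mean/k = 414/20.7 = 20.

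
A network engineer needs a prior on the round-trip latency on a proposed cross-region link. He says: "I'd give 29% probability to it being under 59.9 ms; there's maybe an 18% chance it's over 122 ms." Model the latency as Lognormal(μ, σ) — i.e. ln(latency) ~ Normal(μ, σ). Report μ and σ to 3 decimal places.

μ ≈ 4.361, σ ≈ 0.484

If T ~ Lognormal(μ,σ) then ln T ~ Normal(μ,σ), so the p-quantile of ln T is μ + z_p·σ.
ln(59.9) = 4.093 and ln(122) = 4.804; z_{0.29} = -0.5534, z_{0.82} = 0.9154.
σ = (4.804 − 4.093)/(0.9154 − (-0.5534)) = 0.484.
μ = 4.093 − (-0.5534)·0.484 = 4.361.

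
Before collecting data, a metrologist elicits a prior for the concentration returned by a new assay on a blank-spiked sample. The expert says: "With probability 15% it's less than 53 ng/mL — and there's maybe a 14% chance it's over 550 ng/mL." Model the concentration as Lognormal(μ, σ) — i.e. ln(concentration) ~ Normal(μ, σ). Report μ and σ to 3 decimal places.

If T ~ Lognormal(μ,σ) then ln T ~ Normal(μ,σ), so the p-quantile of ln T is μ + z_p·σ.
ln(53) = 3.97 and ln(550) = 6.31; z_{0.15} = -1.036, z_{0.86} = 1.08.
σ = (6.31 − 3.97)/(1.08 − (-1.036)) = 1.105.
μ = 3.97 − (-1.036)·1.105 = 5.116.

μ ≈ 5.116, σ ≈ 1.105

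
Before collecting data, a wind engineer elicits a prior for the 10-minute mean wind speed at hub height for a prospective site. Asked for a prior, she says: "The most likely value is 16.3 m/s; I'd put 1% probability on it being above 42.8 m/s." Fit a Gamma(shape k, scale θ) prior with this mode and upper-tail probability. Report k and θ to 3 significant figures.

k ≈ 5.98, θ ≈ 3.27

Gamma(k,θ) with k>1 has mode (k−1)θ, so θ = 16.3/(k−1).
Need P(X < 42.8) = 0.99 with θ tied to k this way. Start at k = 2, θ = 16.3: P(X<42.8) ≈ 0.738.
Too low — raise k to concentrate. Iterating converges to k ≈ 5.98.
Then θ = 16.3/(5.98−1) ≈ 3.27.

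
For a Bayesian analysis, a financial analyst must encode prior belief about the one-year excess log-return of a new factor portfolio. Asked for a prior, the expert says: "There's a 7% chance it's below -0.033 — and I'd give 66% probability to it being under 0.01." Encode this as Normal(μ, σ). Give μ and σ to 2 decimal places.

μ = 0.00, σ = 0.02

For Normal(μ,σ), the p-quantile is μ + z_p·σ. Here z_{0.07} = -1.476, z_{0.66} = 0.4125.
So -0.033 = μ − 1.476σ and 0.01 = μ + 0.4125σ.
Subtracting: σ = (0.01 − -0.033)/(0.4125 − (-1.476)) = 0.02.
Then μ = -0.033 − (-1.476)·0.02 = 0.00.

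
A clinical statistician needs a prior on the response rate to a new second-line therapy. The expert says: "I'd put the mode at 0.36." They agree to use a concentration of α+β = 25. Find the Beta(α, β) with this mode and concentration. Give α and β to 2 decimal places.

α = 9.28, β = 15.72

For α,β > 1 the Beta mode is (α−1)/(α+β−2). With α+β = 25, the mode is (α−1)/23.
Set (α−1)/23 = 0.36 → α = 1 + 0.36·23 = 9.28.
β = 25 − α = 15.72.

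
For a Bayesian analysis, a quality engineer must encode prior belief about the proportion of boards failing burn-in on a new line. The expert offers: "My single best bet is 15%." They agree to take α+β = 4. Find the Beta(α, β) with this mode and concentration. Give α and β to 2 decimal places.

α = 1.30, β = 2.70

For α,β > 1 the Beta mode is (α−1)/(α+β−2). With α+β = 4, the mode is (α−1)/2.
Set (α−1)/2 = 0.15 → α = 1 + 0.15·2 = 1.30.
β = 4 − α = 2.70.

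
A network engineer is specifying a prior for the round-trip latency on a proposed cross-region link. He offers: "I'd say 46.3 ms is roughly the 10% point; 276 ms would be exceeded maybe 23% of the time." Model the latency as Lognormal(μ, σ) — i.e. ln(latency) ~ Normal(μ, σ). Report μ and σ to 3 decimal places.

μ ≈ 4.968, σ ≈ 0.884

If T ~ Lognormal(μ,σ) then ln T ~ Normal(μ,σ), so the p-quantile of ln T is μ + z_p·σ.
ln(46.3) = 3.835 and ln(276) = 5.62; z_{0.1} = -1.282, z_{0.77} = 0.7388.
σ = (5.62 − 3.835)/(0.7388 − (-1.282)) = 0.884.
μ = 3.835 − (-1.282)·0.884 = 4.968.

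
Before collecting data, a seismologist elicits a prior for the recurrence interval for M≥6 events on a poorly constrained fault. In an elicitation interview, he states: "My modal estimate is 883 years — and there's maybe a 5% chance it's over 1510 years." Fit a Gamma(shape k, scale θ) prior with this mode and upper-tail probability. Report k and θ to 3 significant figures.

Gamma(k,θ) with k>1 has mode (k−1)θ, so θ = 883/(k−1).
Need P(X < 1510) = 0.95 with θ tied to k this way. Start at k = 2, θ = 883: P(X<1510) ≈ 0.510.
Too low — raise k to concentrate. Iterating converges to k ≈ 10.7.
Then θ = 883/(10.7−1) ≈ 91.1.

k ≈ 10.7, θ ≈ 91.1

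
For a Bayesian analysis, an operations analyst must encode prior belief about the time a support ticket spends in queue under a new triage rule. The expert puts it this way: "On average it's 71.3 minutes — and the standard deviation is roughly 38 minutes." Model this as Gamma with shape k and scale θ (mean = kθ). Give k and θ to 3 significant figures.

k ≈ 3.52, θ ≈ 20.3

For Gamma(k, scale θ): mean = kθ, variance = kθ², so CV = 1/√k.
CV = SD/mean = 38/71.3 = 0.533, hence k = 1/CV² = 3.52.
Then θ = mean/k = 71.3/3.52 = 20.3.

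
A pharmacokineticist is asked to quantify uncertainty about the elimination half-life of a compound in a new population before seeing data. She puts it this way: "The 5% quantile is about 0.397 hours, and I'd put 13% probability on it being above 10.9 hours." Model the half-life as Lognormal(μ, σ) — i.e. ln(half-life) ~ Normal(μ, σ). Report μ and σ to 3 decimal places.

μ ≈ 1.042, σ ≈ 1.195

If T ~ Lognormal(μ,σ) then ln T ~ Normal(μ,σ), so the p-quantile of ln T is μ + z_p·σ.
ln(0.397) = -0.9238 and ln(10.9) = 2.389; z_{0.05} = -1.645, z_{0.87} = 1.126.
σ = (2.389 − -0.9238)/(1.126 − (-1.645)) = 1.195.
μ = -0.9238 − (-1.645)·1.195 = 1.042.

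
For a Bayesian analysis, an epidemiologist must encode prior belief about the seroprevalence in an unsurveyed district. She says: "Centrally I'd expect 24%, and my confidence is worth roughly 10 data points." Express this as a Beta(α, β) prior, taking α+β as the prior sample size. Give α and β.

Under the effective-sample-size interpretation, Beta(α, β) has prior mean α/(α+β) and prior sample size α+β.
So α+β = 10 and α/(α+β) = 0.24, giving α = 0.24·10 = 2.4 and β = 10 − 2.4 = 7.6.

α = 2.4, β = 7.6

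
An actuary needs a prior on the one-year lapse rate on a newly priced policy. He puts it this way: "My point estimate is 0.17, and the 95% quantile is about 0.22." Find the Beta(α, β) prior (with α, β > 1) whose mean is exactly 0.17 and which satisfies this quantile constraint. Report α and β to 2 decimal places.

With mean 0.17 fixed, write α = 0.17s, β = 0.83s where s = α+β.
Need P(θ < 0.22) = 0.95 under Beta(0.17s, 0.83s). Normal approximation: (q−m)/√(m(1−m)/s) ≈ z_{0.95} = 1.64, so s ≈ 0.17·0.83·(1.64)²/(0.22−0.17)² = 152.7.
At s = 152.7: P(θ<0.22) ≈ 0.943. Adjusting to match 0.95 gives s ≈ 165.95.
So α = 0.17·165.95 ≈ 28.21, β = 0.83·165.95 ≈ 137.73.

α ≈ 28.21, β ≈ 137.73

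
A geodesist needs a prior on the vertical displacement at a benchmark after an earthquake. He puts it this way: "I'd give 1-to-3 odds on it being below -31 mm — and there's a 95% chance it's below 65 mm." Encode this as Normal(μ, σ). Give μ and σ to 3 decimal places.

For Normal(μ,σ), the p-quantile is μ + z_p·σ. Here z_{0.25} = -0.6745, z_{0.95} = 1.645.
So -31 = μ − 0.6745σ and 65 = μ + 1.645σ.
Subtracting: σ = (65 − -31)/(1.645 − (-0.6745)) = 41.391.
Then μ = -31 − (-0.6745)·41.391 = -3.082.

μ = -3.082, σ = 41.391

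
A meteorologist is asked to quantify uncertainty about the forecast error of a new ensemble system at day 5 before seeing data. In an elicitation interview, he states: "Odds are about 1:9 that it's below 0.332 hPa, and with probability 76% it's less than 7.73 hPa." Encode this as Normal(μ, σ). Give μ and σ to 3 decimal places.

μ = 5.101, σ = 3.722

The p-quantile of Normal(μ,σ) is μ + z_p·σ, with z_{0.1} = -1.282 and z_{0.76} = 0.7063.
Eliminate σ: μ = (z₂·x₁ − z₁·x₂)/(z₂ − z₁) = (0.7063·0.332 − (-1.282)·7.73)/1.988 = 5.101.
Then σ = (x₂ − x₁)/(z₂ − z₁) = (7.73 − 0.332)/1.988 = 3.722.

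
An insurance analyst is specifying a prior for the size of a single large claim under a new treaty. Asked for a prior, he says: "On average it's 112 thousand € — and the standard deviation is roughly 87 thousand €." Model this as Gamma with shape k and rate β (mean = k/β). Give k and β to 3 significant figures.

k ≈ 1.66, β ≈ 0.0148

For Gamma(k, rate β): mean = k/β, variance = k/β², so CV = 1/√k.
CV = SD/mean = 87/112 = 0.7768, hence k = 1/CV² = 1.66.
Then β = k/mean = 1.66/112 = 0.0148.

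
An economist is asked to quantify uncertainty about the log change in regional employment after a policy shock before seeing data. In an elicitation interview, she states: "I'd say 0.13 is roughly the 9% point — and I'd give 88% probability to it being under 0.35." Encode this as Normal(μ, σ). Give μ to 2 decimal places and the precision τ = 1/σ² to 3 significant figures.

μ = 0.25, τ = 131

For Normal(μ,σ), the p-quantile is μ + z_p·σ. Here z_{0.09} = -1.341, z_{0.88} = 1.175.
So 0.13 = μ − 1.341σ and 0.35 = μ + 1.175σ.
Subtracting: σ = (0.35 − 0.13)/(1.175 − (-1.341)) = 0.09.
Then μ = 0.13 − (-1.341)·0.09 = 0.25.
Precision τ = 1/σ² = 1/0.08745² = 131.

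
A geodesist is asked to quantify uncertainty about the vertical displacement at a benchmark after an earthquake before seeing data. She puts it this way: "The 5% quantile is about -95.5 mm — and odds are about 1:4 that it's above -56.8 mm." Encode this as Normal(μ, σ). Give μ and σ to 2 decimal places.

The p-quantile of Normal(μ,σ) is μ + z_p·σ, with z_{0.05} = -1.645 and z_{0.8} = 0.8416.
Eliminate σ: μ = (z₂·x₁ − z₁·x₂)/(z₂ − z₁) = (0.8416·-95.5 − (-1.645)·-56.8)/2.486 = -69.90.
Then σ = (x₂ − x₁)/(z₂ − z₁) = (-56.8 − -95.5)/2.486 = 15.56.

μ = -69.90, σ = 15.56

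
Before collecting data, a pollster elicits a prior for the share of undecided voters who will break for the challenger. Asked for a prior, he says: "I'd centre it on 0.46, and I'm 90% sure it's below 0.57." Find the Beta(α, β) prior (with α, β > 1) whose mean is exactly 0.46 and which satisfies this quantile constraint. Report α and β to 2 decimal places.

With mean 0.46 fixed, write α = 0.46s, β = 0.54s where s = α+β.
Need P(θ < 0.57) = 0.9 under Beta(0.46s, 0.54s). Normal approximation: (q−m)/√(m(1−m)/s) ≈ z_{0.9} = 1.28, so s ≈ 0.46·0.54·(1.28)²/(0.57−0.46)² = 33.7.
At s = 33.7: P(θ<0.57) ≈ 0.900. Adjusting to match 0.9 gives s ≈ 33.70.
So α = 0.46·33.70 ≈ 15.50, β = 0.54·33.70 ≈ 18.20.

α ≈ 15.50, β ≈ 18.20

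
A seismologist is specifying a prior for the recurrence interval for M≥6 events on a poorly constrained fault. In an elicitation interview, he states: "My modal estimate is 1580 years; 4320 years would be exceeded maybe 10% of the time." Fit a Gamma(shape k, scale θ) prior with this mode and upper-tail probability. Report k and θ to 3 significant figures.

k ≈ 2.89, θ ≈ 835

Gamma(k,θ) with k>1 has mode (k−1)θ, so θ = 1580/(k−1).
Need P(X < 4320) = 0.9 with θ tied to k this way. Start at k = 2, θ = 1580: P(X<4320) ≈ 0.757.
Too low — raise k to concentrate. Iterating converges to k ≈ 2.89.
Then θ = 1580/(2.89−1) ≈ 835.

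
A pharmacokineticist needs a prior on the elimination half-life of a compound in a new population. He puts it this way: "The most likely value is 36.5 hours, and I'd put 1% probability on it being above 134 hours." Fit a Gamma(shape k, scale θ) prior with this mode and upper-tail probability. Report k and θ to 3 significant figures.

Gamma(k,θ) with k>1 has mode (k−1)θ, so θ = 36.5/(k−1).
Need P(X < 134) = 0.99 with θ tied to k this way. Start at k = 2, θ = 36.5: P(X<134) ≈ 0.881.
Too low — raise k to concentrate. Iterating converges to k ≈ 3.53.
Then θ = 36.5/(3.53−1) ≈ 14.4.

k ≈ 3.53, θ ≈ 14.4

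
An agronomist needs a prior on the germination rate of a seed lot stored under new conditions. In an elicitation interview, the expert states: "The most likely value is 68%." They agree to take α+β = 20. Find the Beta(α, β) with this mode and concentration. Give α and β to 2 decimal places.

α = 13.24, β = 6.76

For α,β > 1 the Beta mode is (α−1)/(α+β−2). With α+β = 20, the mode is (α−1)/18.
Set (α−1)/18 = 0.68 → α = 1 + 0.68·18 = 13.24.
β = 20 − α = 6.76.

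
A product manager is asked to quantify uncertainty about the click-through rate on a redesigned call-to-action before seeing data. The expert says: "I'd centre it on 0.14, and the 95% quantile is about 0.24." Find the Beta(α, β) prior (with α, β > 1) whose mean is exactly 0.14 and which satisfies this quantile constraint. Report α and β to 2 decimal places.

With mean 0.14 fixed, write α = 0.14s, β = 0.86s where s = α+β.
Need P(θ < 0.24) = 0.95 under Beta(0.14s, 0.86s). Normal approximation: (q−m)/√(m(1−m)/s) ≈ z_{0.95} = 1.64, so s ≈ 0.14·0.86·(1.64)²/(0.24−0.14)² = 32.6.
At s = 32.6: P(θ<0.24) ≈ 0.936. Adjusting to match 0.95 gives s ≈ 38.84.
So α = 0.14·38.84 ≈ 5.44, β = 0.86·38.84 ≈ 33.40.

α ≈ 5.44, β ≈ 33.40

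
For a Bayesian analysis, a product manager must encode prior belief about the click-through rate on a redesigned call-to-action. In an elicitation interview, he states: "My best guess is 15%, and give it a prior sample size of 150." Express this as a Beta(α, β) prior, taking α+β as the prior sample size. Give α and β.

α = 22.5, β = 127.5

Under the effective-sample-size interpretation, Beta(α, β) has prior mean α/(α+β) and prior sample size α+β.
So α+β = 150 and α/(α+β) = 0.15, giving α = 0.15·150 = 22.5 and β = 150 − 22.5 = 127.5.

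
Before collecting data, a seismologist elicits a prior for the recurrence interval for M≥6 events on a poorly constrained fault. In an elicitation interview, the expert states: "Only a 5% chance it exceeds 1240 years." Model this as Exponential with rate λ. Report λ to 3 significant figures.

P(T > 1240.0) = e^(−λ·1240.0) = 0.05, so λ = −ln(0.05)/1240.0 = 0.00242.

λ ≈ 0.00242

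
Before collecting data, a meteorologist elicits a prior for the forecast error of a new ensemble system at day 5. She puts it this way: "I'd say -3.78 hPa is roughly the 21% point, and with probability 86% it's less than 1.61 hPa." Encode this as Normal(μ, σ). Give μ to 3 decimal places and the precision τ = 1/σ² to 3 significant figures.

μ = -1.476, τ = 0.123

The p-quantile of Normal(μ,σ) is μ + z_p·σ, with z_{0.21} = -0.8064 and z_{0.86} = 1.08.
Eliminate σ: μ = (z₂·x₁ − z₁·x₂)/(z₂ − z₁) = (1.08·-3.78 − (-0.8064)·1.61)/1.887 = -1.476.
Then σ = (x₂ − x₁)/(z₂ − z₁) = (1.61 − -3.78)/1.887 = 2.857.
Precision τ = 1/σ² = 1/2.857² = 0.123.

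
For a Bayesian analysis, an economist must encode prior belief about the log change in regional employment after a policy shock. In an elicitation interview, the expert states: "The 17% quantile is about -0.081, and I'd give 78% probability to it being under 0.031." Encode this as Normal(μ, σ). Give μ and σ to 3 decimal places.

μ = -0.019, σ = 0.065

For Normal(μ,σ), the p-quantile is μ + z_p·σ. Here z_{0.17} = -0.9542, z_{0.78} = 0.7722.
So -0.081 = μ − 0.9542σ and 0.031 = μ + 0.7722σ.
Subtracting: σ = (0.031 − -0.081)/(0.7722 − (-0.9542)) = 0.065.
Then μ = -0.081 − (-0.9542)·0.065 = -0.019.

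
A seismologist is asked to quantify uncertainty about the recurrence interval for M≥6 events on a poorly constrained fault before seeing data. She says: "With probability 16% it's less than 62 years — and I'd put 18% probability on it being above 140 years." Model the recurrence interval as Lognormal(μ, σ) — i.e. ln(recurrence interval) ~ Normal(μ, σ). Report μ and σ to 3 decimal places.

If T ~ Lognormal(μ,σ) then ln T ~ Normal(μ,σ), so the p-quantile of ln T is μ + z_p·σ.
ln(62) = 4.127 and ln(140) = 4.942; z_{0.16} = -0.9945, z_{0.82} = 0.9154.
σ = (4.942 − 4.127)/(0.9154 − (-0.9945)) = 0.426.
μ = 4.127 − (-0.9945)·0.426 = 4.551.

μ ≈ 4.551, σ ≈ 0.426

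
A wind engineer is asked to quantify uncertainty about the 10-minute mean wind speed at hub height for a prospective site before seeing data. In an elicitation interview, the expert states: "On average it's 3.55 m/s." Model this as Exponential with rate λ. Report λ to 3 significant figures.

Exponential mean = 1/λ, so λ = 1/3.55 = 0.282.

λ ≈ 0.282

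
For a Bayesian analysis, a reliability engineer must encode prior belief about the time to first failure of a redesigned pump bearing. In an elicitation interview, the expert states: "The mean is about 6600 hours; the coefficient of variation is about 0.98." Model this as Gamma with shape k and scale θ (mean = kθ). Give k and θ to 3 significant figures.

For Gamma(k, scale θ): mean = kθ, variance = kθ², so CV = 1/√k.
CV = 0.98, hence k = 1/CV² = 1.04.
Then θ = mean/k = 6600/1.04 = 6340.

k ≈ 1.04, θ ≈ 6340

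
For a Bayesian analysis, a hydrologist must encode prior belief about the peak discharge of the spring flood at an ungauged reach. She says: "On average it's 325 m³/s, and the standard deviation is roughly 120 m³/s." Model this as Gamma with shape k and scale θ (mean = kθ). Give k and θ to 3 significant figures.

For Gamma(k, scale θ): mean = kθ, variance = kθ², so CV = 1/√k.
CV = SD/mean = 120/325 = 0.3692, hence k = 1/CV² = 7.34.
Then θ = mean/k = 325/7.34 = 44.3.

k ≈ 7.34, θ ≈ 44.3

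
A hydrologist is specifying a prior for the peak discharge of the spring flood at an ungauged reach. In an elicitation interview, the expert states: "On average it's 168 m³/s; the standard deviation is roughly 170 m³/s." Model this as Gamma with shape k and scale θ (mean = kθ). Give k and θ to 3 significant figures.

k ≈ 0.977, θ ≈ 172

For Gamma(k, scale θ): mean = kθ, variance = kθ², so CV = 1/√k.
CV = SD/mean = 170/168 = 1.012, hence k = 1/CV² = 0.977.
Then θ = mean/k = 168/0.977 = 172.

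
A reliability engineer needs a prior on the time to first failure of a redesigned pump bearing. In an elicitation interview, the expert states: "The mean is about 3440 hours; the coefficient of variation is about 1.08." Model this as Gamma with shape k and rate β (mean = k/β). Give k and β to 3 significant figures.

For Gamma(k, rate β): mean = k/β, variance = k/β², so CV = 1/√k.
CV = 1.08, hence k = 1/CV² = 0.857.
Then β = k/mean = 0.857/3440 = 0.000249.

k ≈ 0.857, β ≈ 0.000249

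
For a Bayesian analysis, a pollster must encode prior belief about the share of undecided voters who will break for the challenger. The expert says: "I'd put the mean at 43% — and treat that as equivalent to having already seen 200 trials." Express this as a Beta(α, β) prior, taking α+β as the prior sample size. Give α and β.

Under the effective-sample-size interpretation, Beta(α, β) has prior mean α/(α+β) and prior sample size α+β.
So α+β = 200 and α/(α+β) = 0.43, giving α = 0.43·200 = 86 and β = 200 − 86 = 114.

α = 86, β = 114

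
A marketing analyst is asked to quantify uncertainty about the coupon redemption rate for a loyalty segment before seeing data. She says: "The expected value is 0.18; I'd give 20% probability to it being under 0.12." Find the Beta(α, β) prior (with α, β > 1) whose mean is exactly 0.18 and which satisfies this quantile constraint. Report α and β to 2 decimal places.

With mean 0.18 fixed, write α = 0.18s, β = 0.82s where s = α+β.
Need P(θ < 0.12) = 0.2 under Beta(0.18s, 0.82s). Normal approximation: (q−m)/√(m(1−m)/s) ≈ z_{0.2} = -0.842, so s ≈ 0.18·0.82·(-0.842)²/(0.12−0.18)² = 29.0.
At s = 29.0: P(θ<0.12) ≈ 0.206. Adjusting to match 0.2 gives s ≈ 30.14.
So α = 0.18·30.14 ≈ 5.43, β = 0.82·30.14 ≈ 24.72.

α ≈ 5.43, β ≈ 24.72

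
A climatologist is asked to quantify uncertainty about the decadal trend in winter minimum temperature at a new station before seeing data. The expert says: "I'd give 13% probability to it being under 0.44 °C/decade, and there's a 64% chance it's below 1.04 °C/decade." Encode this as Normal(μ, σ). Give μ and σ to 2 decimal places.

For Normal(μ,σ), the p-quantile is μ + z_p·σ. Here z_{0.13} = -1.126, z_{0.64} = 0.3585.
So 0.44 = μ − 1.126σ and 1.04 = μ + 0.3585σ.
Subtracting: σ = (1.04 − 0.44)/(0.3585 − (-1.126)) = 0.40.
Then μ = 0.44 − (-1.126)·0.40 = 0.90.

μ = 0.90, σ = 0.40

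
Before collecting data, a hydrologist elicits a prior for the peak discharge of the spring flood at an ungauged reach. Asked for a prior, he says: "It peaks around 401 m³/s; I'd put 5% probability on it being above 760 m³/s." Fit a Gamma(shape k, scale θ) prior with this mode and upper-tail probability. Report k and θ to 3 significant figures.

Gamma(k,θ) with k>1 has mode (k−1)θ, so θ = 401/(k−1).
Need P(X < 760) = 0.95 with θ tied to k this way. Start at k = 2, θ = 401: P(X<760) ≈ 0.565.
Too low — raise k to concentrate. Iterating converges to k ≈ 7.8.
Then θ = 401/(7.8−1) ≈ 59.

k ≈ 7.8, θ ≈ 59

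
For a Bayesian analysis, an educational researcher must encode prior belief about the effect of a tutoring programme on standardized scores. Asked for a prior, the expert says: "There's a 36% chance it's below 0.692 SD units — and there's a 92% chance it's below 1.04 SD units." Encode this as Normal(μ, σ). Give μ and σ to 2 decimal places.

μ = 0.76, σ = 0.20

For Normal(μ,σ), the p-quantile is μ + z_p·σ. Here z_{0.36} = -0.3585, z_{0.92} = 1.405.
So 0.692 = μ − 0.3585σ and 1.04 = μ + 1.405σ.
Subtracting: σ = (1.04 − 0.692)/(1.405 − (-0.3585)) = 0.20.
Then μ = 0.692 − (-0.3585)·0.20 = 0.76.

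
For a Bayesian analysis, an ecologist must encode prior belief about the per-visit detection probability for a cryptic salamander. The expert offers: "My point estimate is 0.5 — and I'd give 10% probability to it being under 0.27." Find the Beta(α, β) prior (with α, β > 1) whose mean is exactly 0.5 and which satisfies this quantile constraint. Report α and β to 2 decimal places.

α ≈ 3.69, β ≈ 3.69

With mean 0.5 fixed, write α = 0.5s, β = 0.5s where s = α+β.
Need P(θ < 0.27) = 0.1 under Beta(0.5s, 0.5s). Normal approximation: (q−m)/√(m(1−m)/s) ≈ z_{0.1} = -1.28, so s ≈ 0.5·0.5·(-1.28)²/(0.27−0.5)² = 7.8.
At s = 7.8: P(θ<0.27) ≈ 0.094. Adjusting to match 0.1 gives s ≈ 7.38.
So α = 0.5·7.38 ≈ 3.69, β = 0.5·7.38 ≈ 3.69.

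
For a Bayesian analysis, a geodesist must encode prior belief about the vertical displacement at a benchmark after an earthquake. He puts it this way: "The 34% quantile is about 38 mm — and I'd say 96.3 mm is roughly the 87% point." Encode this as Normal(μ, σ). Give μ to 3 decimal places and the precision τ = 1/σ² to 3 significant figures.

The p-quantile of Normal(μ,σ) is μ + z_p·σ, with z_{0.34} = -0.4125 and z_{0.87} = 1.126.
Eliminate σ: μ = (z₂·x₁ − z₁·x₂)/(z₂ − z₁) = (1.126·38 − (-0.4125)·96.3)/1.539 = 53.626.
Then σ = (x₂ − x₁)/(z₂ − z₁) = (96.3 − 38)/1.539 = 37.885.
Precision τ = 1/σ² = 1/37.89² = 0.000697.

μ = 53.626, τ = 0.000697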